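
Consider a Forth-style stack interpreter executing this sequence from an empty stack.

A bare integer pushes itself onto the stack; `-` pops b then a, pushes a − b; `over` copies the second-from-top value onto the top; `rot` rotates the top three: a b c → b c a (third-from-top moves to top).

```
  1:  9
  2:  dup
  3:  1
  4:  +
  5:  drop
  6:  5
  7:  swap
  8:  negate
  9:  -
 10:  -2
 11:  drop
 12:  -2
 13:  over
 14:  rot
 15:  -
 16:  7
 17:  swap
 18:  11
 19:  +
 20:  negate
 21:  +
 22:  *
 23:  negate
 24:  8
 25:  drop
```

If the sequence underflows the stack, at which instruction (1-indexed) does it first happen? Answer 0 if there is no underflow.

9       9
dup     9 9
1       9 9 1
+       9 10
drop    9
5       9 5
swap    5 9
negate  5 -9
-       14
-2      14 -2
drop    14
-2      14 -2
over    14 -2 14
rot     -2 14 14
-       -2 0
7       -2 0 7
swap    -2 7 0
11      -2 7 0 11
+       -2 7 11
negate  -2 7 -11
+       -2 -4
*       8
negate  -8
8       -8 8
drop    -8

0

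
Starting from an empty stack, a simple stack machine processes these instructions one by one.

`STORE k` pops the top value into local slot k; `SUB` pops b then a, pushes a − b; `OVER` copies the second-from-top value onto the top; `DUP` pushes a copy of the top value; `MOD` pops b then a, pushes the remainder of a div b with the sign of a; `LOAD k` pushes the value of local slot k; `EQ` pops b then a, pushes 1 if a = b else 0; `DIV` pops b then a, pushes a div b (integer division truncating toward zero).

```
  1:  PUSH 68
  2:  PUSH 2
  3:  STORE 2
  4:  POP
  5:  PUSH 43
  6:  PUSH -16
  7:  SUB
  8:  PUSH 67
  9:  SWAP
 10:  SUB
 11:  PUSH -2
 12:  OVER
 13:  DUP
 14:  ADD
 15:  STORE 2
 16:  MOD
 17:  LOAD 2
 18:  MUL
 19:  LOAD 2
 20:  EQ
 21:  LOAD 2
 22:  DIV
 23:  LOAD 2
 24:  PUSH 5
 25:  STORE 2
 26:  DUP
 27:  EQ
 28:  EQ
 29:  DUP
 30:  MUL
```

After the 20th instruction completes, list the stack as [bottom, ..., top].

PUSH 68  : 68
PUSH 2   : 68 2
STORE 2  : 68
POP      : (empty)
PUSH 43  : 43
PUSH -16 : 43 -16
SUB      : 59
PUSH 67  : 59 67
SWAP     : 67 59
SUB      : 8
PUSH -2  : 8 -2
OVER     : 8 -2 8
DUP      : 8 -2 8 8
ADD      : 8 -2 16
STORE 2  : 8 -2
MOD      : 0
LOAD 2   : 0 16
MUL      : 0
LOAD 2   : 0 16
EQ       : 0

[0]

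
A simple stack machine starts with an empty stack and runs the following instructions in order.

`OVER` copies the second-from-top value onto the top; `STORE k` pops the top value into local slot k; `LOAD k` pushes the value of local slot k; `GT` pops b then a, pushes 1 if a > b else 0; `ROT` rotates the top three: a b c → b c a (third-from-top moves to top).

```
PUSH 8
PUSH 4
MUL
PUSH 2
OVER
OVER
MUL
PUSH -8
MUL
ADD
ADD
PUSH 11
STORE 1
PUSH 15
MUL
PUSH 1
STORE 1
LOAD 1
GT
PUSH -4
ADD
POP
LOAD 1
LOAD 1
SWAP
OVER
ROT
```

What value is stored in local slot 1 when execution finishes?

PUSH 8  -> [8]
PUSH 4  -> [8, 4]
MUL     -> [32]
PUSH 2  -> [32, 2]
OVER    -> [32, 2, 32]
OVER    -> [32, 2, 32, 2]
MUL     -> [32, 2, 64]
PUSH -8 -> [32, 2, 64, -8]
MUL     -> [32, 2, -512]
ADD     -> [32, -510]
ADD     -> [-478]
PUSH 11 -> [-478, 11]
STORE 1 -> [-478]
PUSH 15 -> [-478, 15]
MUL     -> [-7170]
PUSH 1  -> [-7170, 1]
STORE 1 -> [-7170]
LOAD 1  -> [-7170, 1]
GT      -> [0]
PUSH -4 -> [0, -4]
ADD     -> [-4]
POP     -> []
LOAD 1  -> [1]
LOAD 1  -> [1, 1]
SWAP    -> [1, 1]
OVER    -> [1, 1, 1]
ROT     -> [1, 1, 1]

1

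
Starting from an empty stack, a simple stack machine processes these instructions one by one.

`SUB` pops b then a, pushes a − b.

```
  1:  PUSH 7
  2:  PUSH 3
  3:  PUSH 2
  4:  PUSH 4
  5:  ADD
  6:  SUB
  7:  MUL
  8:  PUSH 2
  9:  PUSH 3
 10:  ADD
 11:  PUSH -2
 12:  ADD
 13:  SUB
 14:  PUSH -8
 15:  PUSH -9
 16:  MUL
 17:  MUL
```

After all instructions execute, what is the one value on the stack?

-1728

PUSH 7  : 7
PUSH 3  : 7 3
PUSH 2  : 7 3 2
PUSH 4  : 7 3 2 4
ADD     : 7 3 6
SUB     : 7 -3
MUL     : -21
PUSH 2  : -21 2
PUSH 3  : -21 2 3
ADD     : -21 5
PUSH -2 : -21 5 -2
ADD     : -21 3
SUB     : -24
PUSH -8 : -24 -8
PUSH -9 : -24 -8 -9
MUL     : -24 72
MUL     : -1728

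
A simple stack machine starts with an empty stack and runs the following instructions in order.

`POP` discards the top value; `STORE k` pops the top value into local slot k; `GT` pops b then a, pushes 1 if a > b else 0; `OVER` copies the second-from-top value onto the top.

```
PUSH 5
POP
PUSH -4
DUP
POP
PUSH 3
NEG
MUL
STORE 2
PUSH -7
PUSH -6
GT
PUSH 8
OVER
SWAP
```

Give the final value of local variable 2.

PUSH 5  : [5]
POP     : []
PUSH -4 : [-4]
DUP     : [-4, -4]
POP     : [-4]
PUSH 3  : [-4, 3]
NEG     : [-4, -3]
MUL     : [12]
STORE 2 : []
PUSH -7 : [-7]
PUSH -6 : [-7, -6]
GT      : [0]
PUSH 8  : [0, 8]
OVER    : [0, 8, 0]
SWAP    : [0, 0, 8]

12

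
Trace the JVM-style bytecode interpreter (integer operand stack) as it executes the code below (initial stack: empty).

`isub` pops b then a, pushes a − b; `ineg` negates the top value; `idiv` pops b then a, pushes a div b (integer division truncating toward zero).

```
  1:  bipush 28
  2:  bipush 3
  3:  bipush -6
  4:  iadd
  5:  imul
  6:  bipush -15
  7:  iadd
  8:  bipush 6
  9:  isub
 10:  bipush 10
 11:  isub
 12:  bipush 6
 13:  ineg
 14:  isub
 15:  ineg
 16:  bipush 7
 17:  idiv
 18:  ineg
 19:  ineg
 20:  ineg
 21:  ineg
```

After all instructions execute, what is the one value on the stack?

15

bipush 28   [28]
bipush 3    [28, 3]
bipush -6   [28, 3, -6]
iadd        [28, -3]
imul        [-84]
bipush -15  [-84, -15]
iadd        [-99]
bipush 6    [-99, 6]
isub        [-105]
bipush 10   [-105, 10]
isub        [-115]
bipush 6    [-115, 6]
ineg        [-115, -6]
isub        [-109]
ineg        [109]
bipush 7    [109, 7]
idiv        [15]
ineg        [-15]
ineg        [15]
ineg        [-15]
ineg        [15]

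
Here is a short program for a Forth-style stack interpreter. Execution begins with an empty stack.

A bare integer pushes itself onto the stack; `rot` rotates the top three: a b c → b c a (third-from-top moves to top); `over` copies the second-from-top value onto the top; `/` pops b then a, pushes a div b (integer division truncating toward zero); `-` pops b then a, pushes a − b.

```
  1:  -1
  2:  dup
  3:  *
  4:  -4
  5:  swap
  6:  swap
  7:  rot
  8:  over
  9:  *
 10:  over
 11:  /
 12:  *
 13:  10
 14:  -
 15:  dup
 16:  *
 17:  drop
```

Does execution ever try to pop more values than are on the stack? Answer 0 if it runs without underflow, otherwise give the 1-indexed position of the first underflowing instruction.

-1   → -1
dup  → -1 -1
*    → 1
-4   → 1 -4
swap → -4 1
swap → 1 -4
rot  — needs 3 operands, stack has 2 → underflow

7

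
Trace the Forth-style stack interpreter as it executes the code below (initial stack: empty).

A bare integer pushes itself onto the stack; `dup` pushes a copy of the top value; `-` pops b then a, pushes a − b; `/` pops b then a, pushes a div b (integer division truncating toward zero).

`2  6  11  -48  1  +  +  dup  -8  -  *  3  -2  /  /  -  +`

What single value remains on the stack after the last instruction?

2   → 2
6   → 2 6
11  → 2 6 11
-48 → 2 6 11 -48
1   → 2 6 11 -48 1
+   → 2 6 11 -47
+   → 2 6 -36
dup → 2 6 -36 -36
-8  → 2 6 -36 -36 -8
-   → 2 6 -36 -28
*   → 2 6 1008
3   → 2 6 1008 3
-2  → 2 6 1008 3 -2
/   → 2 6 1008 -1
/   → 2 6 -1008
-   → 2 1014
+   → 1016

1016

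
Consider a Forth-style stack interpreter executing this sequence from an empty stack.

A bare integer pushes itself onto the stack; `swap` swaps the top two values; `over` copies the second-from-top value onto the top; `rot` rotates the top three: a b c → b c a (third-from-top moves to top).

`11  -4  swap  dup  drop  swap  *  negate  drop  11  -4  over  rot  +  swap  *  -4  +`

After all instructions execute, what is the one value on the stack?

11     → 11
-4     → 11 -4
swap   → -4 11
dup    → -4 11 11
drop   → -4 11
swap   → 11 -4
*      → -44
negate → 44
drop   → (empty)
11     → 11
-4     → 11 -4
over   → 11 -4 11
rot    → -4 11 11
+      → -4 22
swap   → 22 -4
*      → -88
-4     → -88 -4
+      → -92

-92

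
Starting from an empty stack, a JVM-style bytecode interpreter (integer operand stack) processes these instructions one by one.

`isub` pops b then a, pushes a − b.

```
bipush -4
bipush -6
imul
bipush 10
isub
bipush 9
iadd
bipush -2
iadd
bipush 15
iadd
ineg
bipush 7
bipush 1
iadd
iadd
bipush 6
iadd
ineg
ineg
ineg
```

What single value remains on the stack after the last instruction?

22

bipush -4  [-4]
bipush -6  [-4, -6]
imul       [24]
bipush 10  [24, 10]
isub       [14]
bipush 9   [14, 9]
iadd       [23]
bipush -2  [23, -2]
iadd       [21]
bipush 15  [21, 15]
iadd       [36]
ineg       [-36]
bipush 7   [-36, 7]
bipush 1   [-36, 7, 1]
iadd       [-36, 8]
iadd       [-28]
bipush 6   [-28, 6]
iadd       [-22]
ineg       [22]
ineg       [-22]
ineg       [22]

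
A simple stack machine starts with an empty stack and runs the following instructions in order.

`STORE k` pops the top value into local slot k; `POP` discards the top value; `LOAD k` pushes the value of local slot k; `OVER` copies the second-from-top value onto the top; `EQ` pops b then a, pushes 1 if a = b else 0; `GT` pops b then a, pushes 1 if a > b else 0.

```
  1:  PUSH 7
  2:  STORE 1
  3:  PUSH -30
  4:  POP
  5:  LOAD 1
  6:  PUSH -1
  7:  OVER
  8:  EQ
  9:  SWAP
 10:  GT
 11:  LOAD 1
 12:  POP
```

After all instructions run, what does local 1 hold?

PUSH 7   : [7]
STORE 1  : []
PUSH -30 : [-30]
POP      : []
LOAD 1   : [7]
PUSH -1  : [7, -1]
OVER     : [7, -1, 7]
EQ       : [7, 0]
SWAP     : [0, 7]
GT       : [0]
LOAD 1   : [0, 7]
POP      : [0]

7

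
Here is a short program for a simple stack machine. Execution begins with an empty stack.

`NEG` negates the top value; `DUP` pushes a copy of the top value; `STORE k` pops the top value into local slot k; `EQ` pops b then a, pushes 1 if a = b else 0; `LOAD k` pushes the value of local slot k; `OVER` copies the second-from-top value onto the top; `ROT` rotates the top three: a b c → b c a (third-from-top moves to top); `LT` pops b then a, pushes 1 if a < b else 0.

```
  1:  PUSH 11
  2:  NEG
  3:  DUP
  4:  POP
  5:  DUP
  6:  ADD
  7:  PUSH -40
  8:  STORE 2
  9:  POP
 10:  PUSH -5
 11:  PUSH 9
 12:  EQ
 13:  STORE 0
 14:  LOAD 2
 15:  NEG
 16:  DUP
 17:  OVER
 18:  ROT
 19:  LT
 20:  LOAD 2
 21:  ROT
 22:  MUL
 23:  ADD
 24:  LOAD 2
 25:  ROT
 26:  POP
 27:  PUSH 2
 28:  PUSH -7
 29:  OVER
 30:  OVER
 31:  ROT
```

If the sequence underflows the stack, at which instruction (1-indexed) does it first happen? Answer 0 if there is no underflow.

25

PUSH 11   11
NEG       -11
DUP       -11 -11
POP       -11
DUP       -11 -11
ADD       -22
PUSH -40  -22 -40
STORE 2   -22
POP       (empty)
PUSH -5   -5
PUSH 9    -5 9
EQ        0
STORE 0   (empty)
LOAD 2    -40
NEG       40
DUP       40 40
OVER      40 40 40
ROT       40 40 40
LT        40 0
LOAD 2    40 0 -40
ROT       0 -40 40
MUL       0 -1600
ADD       -1600
LOAD 2    -1600 -40
ROT  — needs 3 operands, stack has 2 → underflow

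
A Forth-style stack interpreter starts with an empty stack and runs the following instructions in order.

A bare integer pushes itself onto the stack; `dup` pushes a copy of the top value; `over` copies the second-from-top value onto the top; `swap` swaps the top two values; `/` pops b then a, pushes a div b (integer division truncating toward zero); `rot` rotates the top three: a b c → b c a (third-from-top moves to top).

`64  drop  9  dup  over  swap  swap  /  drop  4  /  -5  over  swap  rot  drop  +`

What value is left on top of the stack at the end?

64   : 64
drop : (empty)
9    : 9
dup  : 9 9
over : 9 9 9
swap : 9 9 9
swap : 9 9 9
/    : 9 1
drop : 9
4    : 9 4
/    : 2
-5   : 2 -5
over : 2 -5 2
swap : 2 2 -5
rot  : 2 -5 2
drop : 2 -5
+    : -3

-3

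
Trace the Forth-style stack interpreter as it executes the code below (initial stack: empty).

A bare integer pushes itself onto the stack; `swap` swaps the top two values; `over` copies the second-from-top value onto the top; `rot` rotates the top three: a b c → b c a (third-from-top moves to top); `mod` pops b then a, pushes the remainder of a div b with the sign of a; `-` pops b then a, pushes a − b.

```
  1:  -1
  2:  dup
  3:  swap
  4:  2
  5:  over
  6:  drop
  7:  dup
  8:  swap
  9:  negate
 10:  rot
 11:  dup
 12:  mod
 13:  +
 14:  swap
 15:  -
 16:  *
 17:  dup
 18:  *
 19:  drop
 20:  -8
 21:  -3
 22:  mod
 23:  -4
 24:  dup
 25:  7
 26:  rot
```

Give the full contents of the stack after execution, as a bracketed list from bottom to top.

-1     : [-1]
dup    : [-1, -1]
swap   : [-1, -1]
2      : [-1, -1, 2]
over   : [-1, -1, 2, -1]
drop   : [-1, -1, 2]
dup    : [-1, -1, 2, 2]
swap   : [-1, -1, 2, 2]
negate : [-1, -1, 2, -2]
rot    : [-1, 2, -2, -1]
dup    : [-1, 2, -2, -1, -1]
mod    : [-1, 2, -2, 0]
+      : [-1, 2, -2]
swap   : [-1, -2, 2]
-      : [-1, -4]
*      : [4]
dup    : [4, 4]
*      : [16]
drop   : []
-8     : [-8]
-3     : [-8, -3]
mod    : [-2]
-4     : [-2, -4]
dup    : [-2, -4, -4]
7      : [-2, -4, -4, 7]
rot    : [-2, -4, 7, -4]

[-2, -4, 7, -4]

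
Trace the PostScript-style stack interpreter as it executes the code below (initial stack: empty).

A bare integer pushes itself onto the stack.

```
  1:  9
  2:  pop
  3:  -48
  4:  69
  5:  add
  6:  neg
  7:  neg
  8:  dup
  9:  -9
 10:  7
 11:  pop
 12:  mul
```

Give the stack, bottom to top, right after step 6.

[-21]

9   -> [9]
pop -> []
-48 -> [-48]
69  -> [-48, 69]
add -> [21]
neg -> [-21]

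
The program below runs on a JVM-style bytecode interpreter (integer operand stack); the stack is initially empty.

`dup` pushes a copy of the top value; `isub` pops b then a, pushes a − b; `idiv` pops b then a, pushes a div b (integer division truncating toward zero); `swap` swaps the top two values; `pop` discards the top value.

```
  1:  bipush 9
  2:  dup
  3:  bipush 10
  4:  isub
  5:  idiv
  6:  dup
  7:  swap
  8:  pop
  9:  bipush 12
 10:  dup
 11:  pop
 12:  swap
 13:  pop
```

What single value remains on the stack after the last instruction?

bipush 9  -> 9
dup       -> 9 9
bipush 10 -> 9 9 10
isub      -> 9 -1
idiv      -> -9
dup       -> -9 -9
swap      -> -9 -9
pop       -> -9
bipush 12 -> -9 12
dup       -> -9 12 12
pop       -> -9 12
swap      -> 12 -9
pop       -> 12

12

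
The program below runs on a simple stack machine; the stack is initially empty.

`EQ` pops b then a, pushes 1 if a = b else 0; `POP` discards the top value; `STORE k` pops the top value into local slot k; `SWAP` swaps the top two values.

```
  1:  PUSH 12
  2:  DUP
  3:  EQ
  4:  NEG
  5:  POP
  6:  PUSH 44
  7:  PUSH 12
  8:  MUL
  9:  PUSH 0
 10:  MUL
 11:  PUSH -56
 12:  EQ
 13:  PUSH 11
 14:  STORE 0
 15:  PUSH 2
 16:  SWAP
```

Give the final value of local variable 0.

PUSH 12  → [12]
DUP      → [12, 12]
EQ       → [1]
NEG      → [-1]
POP      → []
PUSH 44  → [44]
PUSH 12  → [44, 12]
MUL      → [528]
PUSH 0   → [528, 0]
MUL      → [0]
PUSH -56 → [0, -56]
EQ       → [0]
PUSH 11  → [0, 11]
STORE 0  → [0]
PUSH 2   → [0, 2]
SWAP     → [2, 0]

11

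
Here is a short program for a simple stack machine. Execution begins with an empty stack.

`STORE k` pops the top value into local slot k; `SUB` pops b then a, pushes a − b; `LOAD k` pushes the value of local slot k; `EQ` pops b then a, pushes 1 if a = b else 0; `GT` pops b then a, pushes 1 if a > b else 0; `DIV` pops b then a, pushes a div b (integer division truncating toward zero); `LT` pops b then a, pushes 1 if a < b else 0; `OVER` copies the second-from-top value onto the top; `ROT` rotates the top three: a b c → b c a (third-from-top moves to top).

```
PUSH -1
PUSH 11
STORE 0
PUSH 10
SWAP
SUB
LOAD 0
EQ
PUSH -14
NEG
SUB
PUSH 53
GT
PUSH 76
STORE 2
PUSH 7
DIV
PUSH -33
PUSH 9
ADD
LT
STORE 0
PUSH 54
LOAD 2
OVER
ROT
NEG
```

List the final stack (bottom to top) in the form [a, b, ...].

[76, 54, -54]

PUSH -1  : [-1]
PUSH 11  : [-1, 11]
STORE 0  : [-1]
PUSH 10  : [-1, 10]
SWAP     : [10, -1]
SUB      : [11]
LOAD 0   : [11, 11]
EQ       : [1]
PUSH -14 : [1, -14]
NEG      : [1, 14]
SUB      : [-13]
PUSH 53  : [-13, 53]
GT       : [0]
PUSH 76  : [0, 76]
STORE 2  : [0]
PUSH 7   : [0, 7]
DIV      : [0]
PUSH -33 : [0, -33]
PUSH 9   : [0, -33, 9]
ADD      : [0, -24]
LT       : [0]
STORE 0  : []
PUSH 54  : [54]
LOAD 2   : [54, 76]
OVER     : [54, 76, 54]
ROT      : [76, 54, 54]
NEG      : [76, 54, -54]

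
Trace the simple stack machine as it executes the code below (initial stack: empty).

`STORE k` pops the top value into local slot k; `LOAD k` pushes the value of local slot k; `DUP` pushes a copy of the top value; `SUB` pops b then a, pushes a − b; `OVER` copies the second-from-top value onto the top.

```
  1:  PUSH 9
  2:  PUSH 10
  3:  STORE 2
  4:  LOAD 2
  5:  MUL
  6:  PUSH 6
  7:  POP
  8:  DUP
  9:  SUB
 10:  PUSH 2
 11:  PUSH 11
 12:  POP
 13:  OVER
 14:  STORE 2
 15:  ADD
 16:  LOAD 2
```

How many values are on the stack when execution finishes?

PUSH 9  → [9]
PUSH 10 → [9, 10]
STORE 2 → [9]
LOAD 2  → [9, 10]
MUL     → [90]
PUSH 6  → [90, 6]
POP     → [90]
DUP     → [90, 90]
SUB     → [0]
PUSH 2  → [0, 2]
PUSH 11 → [0, 2, 11]
POP     → [0, 2]
OVER    → [0, 2, 0]
STORE 2 → [0, 2]
ADD     → [2]
LOAD 2  → [2, 0]

2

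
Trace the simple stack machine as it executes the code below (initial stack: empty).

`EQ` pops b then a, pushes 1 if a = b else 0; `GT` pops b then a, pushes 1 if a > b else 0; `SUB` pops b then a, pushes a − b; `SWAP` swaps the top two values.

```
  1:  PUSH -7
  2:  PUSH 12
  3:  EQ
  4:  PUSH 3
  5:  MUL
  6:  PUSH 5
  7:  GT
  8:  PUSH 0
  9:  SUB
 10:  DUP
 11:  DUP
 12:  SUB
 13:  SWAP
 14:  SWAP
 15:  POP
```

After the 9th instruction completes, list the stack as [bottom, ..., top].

[0]

PUSH -7 → [-7]
PUSH 12 → [-7, 12]
EQ      → [0]
PUSH 3  → [0, 3]
MUL     → [0]
PUSH 5  → [0, 5]
GT      → [0]
PUSH 0  → [0, 0]
SUB     → [0]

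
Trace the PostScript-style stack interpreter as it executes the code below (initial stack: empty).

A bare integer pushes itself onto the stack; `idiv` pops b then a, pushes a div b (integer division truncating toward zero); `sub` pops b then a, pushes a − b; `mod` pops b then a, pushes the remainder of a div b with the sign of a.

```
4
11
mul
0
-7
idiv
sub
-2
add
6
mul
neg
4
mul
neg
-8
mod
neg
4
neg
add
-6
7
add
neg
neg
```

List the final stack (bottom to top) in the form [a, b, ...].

[-4, 1]

4    : 4
11   : 4 11
mul  : 44
0    : 44 0
-7   : 44 0 -7
idiv : 44 0
sub  : 44
-2   : 44 -2
add  : 42
6    : 42 6
mul  : 252
neg  : -252
4    : -252 4
mul  : -1008
neg  : 1008
-8   : 1008 -8
mod  : 0
neg  : 0
4    : 0 4
neg  : 0 -4
add  : -4
-6   : -4 -6
7    : -4 -6 7
add  : -4 1
neg  : -4 -1
neg  : -4 1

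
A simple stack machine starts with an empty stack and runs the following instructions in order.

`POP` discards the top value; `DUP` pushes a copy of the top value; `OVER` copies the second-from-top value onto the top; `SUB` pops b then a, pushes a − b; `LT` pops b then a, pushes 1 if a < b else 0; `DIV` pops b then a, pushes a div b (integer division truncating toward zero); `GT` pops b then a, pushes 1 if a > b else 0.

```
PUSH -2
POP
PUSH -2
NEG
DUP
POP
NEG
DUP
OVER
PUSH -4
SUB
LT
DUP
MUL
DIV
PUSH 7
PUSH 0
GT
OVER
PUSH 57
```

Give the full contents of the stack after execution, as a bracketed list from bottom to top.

[-2, 1, -2, 57]

PUSH -2 : [-2]
POP     : []
PUSH -2 : [-2]
NEG     : [2]
DUP     : [2, 2]
POP     : [2]
NEG     : [-2]
DUP     : [-2, -2]
OVER    : [-2, -2, -2]
PUSH -4 : [-2, -2, -2, -4]
SUB     : [-2, -2, 2]
LT      : [-2, 1]
DUP     : [-2, 1, 1]
MUL     : [-2, 1]
DIV     : [-2]
PUSH 7  : [-2, 7]
PUSH 0  : [-2, 7, 0]
GT      : [-2, 1]
OVER    : [-2, 1, -2]
PUSH 57 : [-2, 1, -2, 57]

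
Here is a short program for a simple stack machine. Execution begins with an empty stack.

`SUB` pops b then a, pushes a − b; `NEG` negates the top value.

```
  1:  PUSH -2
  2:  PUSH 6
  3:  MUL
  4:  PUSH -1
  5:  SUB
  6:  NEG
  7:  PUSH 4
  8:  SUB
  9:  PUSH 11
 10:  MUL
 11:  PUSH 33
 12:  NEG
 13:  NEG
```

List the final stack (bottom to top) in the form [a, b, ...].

[77, 33]

PUSH -2 → -2
PUSH 6  → -2 6
MUL     → -12
PUSH -1 → -12 -1
SUB     → -11
NEG     → 11
PUSH 4  → 11 4
SUB     → 7
PUSH 11 → 7 11
MUL     → 77
PUSH 33 → 77 33
NEG     → 77 -33
NEG     → 77 33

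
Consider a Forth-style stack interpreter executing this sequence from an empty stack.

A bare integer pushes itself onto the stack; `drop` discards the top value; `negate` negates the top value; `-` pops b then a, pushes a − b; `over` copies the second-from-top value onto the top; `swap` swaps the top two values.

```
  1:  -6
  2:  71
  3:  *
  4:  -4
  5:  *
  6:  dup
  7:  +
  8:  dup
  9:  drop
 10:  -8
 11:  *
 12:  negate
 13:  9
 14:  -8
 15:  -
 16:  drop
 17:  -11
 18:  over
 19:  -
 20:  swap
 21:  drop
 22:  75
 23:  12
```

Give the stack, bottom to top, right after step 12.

[27264]

-6     : -6
71     : -6 71
*      : -426
-4     : -426 -4
*      : 1704
dup    : 1704 1704
+      : 3408
dup    : 3408 3408
drop   : 3408
-8     : 3408 -8
*      : -27264
negate : 27264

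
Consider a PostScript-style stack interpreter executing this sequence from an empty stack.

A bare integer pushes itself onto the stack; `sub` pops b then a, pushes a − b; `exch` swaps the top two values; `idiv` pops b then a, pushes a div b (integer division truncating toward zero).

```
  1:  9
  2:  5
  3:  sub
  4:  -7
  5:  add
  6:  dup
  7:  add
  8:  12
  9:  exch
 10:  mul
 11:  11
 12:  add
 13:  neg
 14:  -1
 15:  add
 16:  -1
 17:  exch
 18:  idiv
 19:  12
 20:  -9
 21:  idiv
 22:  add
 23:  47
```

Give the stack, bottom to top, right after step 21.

9    → 9
5    → 9 5
sub  → 4
-7   → 4 -7
add  → -3
dup  → -3 -3
add  → -6
12   → -6 12
exch → 12 -6
mul  → -72
11   → -72 11
add  → -61
neg  → 61
-1   → 61 -1
add  → 60
-1   → 60 -1
exch → -1 60
idiv → 0
12   → 0 12
-9   → 0 12 -9
idiv → 0 -1

[0, -1]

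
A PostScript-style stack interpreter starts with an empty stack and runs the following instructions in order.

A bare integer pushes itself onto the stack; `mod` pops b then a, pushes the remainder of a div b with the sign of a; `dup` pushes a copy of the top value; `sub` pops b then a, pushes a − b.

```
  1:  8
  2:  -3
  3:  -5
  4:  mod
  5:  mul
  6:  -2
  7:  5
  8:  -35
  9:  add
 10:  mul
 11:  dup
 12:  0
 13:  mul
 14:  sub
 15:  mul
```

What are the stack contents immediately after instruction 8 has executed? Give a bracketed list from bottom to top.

[-24, -2, 5, -35]

8   → [8]
-3  → [8, -3]
-5  → [8, -3, -5]
mod → [8, -3]
mul → [-24]
-2  → [-24, -2]
5   → [-24, -2, 5]
-35 → [-24, -2, 5, -35]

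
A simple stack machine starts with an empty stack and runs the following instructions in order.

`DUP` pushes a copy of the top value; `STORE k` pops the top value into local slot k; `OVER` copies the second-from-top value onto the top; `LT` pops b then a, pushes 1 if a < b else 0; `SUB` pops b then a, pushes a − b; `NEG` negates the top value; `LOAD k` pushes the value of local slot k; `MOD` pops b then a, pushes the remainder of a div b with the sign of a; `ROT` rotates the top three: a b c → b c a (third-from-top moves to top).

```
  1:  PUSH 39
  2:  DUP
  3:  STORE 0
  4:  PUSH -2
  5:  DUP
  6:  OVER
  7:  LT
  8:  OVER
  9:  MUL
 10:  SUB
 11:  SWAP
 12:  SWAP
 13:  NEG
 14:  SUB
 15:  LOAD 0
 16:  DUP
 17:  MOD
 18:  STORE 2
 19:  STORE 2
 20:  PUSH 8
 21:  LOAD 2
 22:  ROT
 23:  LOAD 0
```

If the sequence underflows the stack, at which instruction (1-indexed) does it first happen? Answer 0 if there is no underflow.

22

PUSH 39  [39]
DUP      [39, 39]
STORE 0  [39]
PUSH -2  [39, -2]
DUP      [39, -2, -2]
OVER     [39, -2, -2, -2]
LT       [39, -2, 0]
OVER     [39, -2, 0, -2]
MUL      [39, -2, 0]
SUB      [39, -2]
SWAP     [-2, 39]
SWAP     [39, -2]
NEG      [39, 2]
SUB      [37]
LOAD 0   [37, 39]
DUP      [37, 39, 39]
MOD      [37, 0]
STORE 2  [37]
STORE 2  []
PUSH 8   [8]
LOAD 2   [8, 37]
ROT  — needs 3 operands, stack has 2 → underflow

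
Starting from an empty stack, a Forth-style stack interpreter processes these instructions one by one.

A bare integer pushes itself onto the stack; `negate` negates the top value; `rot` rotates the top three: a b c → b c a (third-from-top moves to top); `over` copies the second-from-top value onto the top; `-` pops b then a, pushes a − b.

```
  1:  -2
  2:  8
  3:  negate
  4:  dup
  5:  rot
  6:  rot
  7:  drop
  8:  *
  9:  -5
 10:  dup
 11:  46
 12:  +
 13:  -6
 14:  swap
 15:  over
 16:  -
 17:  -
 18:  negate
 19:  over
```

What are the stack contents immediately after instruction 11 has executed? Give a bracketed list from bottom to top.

-2     : -2
8      : -2 8
negate : -2 -8
dup    : -2 -8 -8
rot    : -8 -8 -2
rot    : -8 -2 -8
drop   : -8 -2
*      : 16
-5     : 16 -5
dup    : 16 -5 -5
46     : 16 -5 -5 46

[16, -5, -5, 46]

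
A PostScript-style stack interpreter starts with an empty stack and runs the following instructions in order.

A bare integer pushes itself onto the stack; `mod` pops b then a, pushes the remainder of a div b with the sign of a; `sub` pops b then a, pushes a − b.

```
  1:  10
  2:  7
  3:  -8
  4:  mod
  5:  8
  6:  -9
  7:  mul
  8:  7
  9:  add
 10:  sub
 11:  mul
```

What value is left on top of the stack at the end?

720

10  → [10]
7   → [10, 7]
-8  → [10, 7, -8]
mod → [10, 7]
8   → [10, 7, 8]
-9  → [10, 7, 8, -9]
mul → [10, 7, -72]
7   → [10, 7, -72, 7]
add → [10, 7, -65]
sub → [10, 72]
mul → [720]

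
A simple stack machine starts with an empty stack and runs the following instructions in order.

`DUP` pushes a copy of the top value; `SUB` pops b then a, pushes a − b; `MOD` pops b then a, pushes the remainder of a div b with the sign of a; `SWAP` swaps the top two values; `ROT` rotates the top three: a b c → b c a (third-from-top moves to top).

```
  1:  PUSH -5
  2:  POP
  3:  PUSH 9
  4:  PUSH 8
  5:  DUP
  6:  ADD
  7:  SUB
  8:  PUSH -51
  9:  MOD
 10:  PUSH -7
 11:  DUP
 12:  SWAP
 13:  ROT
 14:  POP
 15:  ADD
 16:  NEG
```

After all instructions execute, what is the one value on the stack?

14

PUSH -5  → -5
POP      → (empty)
PUSH 9   → 9
PUSH 8   → 9 8
DUP      → 9 8 8
ADD      → 9 16
SUB      → -7
PUSH -51 → -7 -51
MOD      → -7
PUSH -7  → -7 -7
DUP      → -7 -7 -7
SWAP     → -7 -7 -7
ROT      → -7 -7 -7
POP      → -7 -7
ADD      → -14
NEG      → 14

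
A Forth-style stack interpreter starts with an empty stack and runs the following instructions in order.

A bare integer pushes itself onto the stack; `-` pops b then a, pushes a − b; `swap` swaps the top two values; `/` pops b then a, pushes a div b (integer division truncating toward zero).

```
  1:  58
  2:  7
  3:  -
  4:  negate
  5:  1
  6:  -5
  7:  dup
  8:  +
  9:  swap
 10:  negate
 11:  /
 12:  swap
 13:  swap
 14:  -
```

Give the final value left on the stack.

-61

58     -> [58]
7      -> [58, 7]
-      -> [51]
negate -> [-51]
1      -> [-51, 1]
-5     -> [-51, 1, -5]
dup    -> [-51, 1, -5, -5]
+      -> [-51, 1, -10]
swap   -> [-51, -10, 1]
negate -> [-51, -10, -1]
/      -> [-51, 10]
swap   -> [10, -51]
swap   -> [-51, 10]
-      -> [-61]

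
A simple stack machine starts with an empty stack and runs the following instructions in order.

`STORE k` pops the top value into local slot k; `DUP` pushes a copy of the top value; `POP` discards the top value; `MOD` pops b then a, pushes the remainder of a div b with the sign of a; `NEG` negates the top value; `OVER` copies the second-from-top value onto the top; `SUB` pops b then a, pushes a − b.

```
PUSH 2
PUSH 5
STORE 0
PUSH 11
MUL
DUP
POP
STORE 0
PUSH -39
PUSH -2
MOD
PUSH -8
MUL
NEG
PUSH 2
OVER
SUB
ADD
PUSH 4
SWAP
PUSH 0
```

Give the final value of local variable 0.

PUSH 2   : 2
PUSH 5   : 2 5
STORE 0  : 2
PUSH 11  : 2 11
MUL      : 22
DUP      : 22 22
POP      : 22
STORE 0  : (empty)
PUSH -39 : -39
PUSH -2  : -39 -2
MOD      : -1
PUSH -8  : -1 -8
MUL      : 8
NEG      : -8
PUSH 2   : -8 2
OVER     : -8 2 -8
SUB      : -8 10
ADD      : 2
PUSH 4   : 2 4
SWAP     : 4 2
PUSH 0   : 4 2 0

22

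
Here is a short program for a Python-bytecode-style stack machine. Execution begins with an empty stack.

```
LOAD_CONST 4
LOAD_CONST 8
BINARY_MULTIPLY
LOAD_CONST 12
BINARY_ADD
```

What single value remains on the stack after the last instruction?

44

LOAD_CONST 4    -> 4
LOAD_CONST 8    -> 4 8
BINARY_MULTIPLY -> 32
LOAD_CONST 12   -> 32 12
BINARY_ADD      -> 44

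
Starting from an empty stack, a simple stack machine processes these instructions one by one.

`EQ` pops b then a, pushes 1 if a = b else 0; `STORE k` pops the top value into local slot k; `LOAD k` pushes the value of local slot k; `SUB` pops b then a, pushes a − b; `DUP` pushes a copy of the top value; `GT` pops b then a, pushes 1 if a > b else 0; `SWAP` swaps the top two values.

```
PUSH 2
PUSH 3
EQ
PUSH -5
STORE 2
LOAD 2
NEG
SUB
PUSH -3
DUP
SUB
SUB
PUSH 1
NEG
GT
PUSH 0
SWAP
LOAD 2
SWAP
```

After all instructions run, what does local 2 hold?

PUSH 2  -> 2
PUSH 3  -> 2 3
EQ      -> 0
PUSH -5 -> 0 -5
STORE 2 -> 0
LOAD 2  -> 0 -5
NEG     -> 0 5
SUB     -> -5
PUSH -3 -> -5 -3
DUP     -> -5 -3 -3
SUB     -> -5 0
SUB     -> -5
PUSH 1  -> -5 1
NEG     -> -5 -1
GT      -> 0
PUSH 0  -> 0 0
SWAP    -> 0 0
LOAD 2  -> 0 0 -5
SWAP    -> 0 -5 0

-5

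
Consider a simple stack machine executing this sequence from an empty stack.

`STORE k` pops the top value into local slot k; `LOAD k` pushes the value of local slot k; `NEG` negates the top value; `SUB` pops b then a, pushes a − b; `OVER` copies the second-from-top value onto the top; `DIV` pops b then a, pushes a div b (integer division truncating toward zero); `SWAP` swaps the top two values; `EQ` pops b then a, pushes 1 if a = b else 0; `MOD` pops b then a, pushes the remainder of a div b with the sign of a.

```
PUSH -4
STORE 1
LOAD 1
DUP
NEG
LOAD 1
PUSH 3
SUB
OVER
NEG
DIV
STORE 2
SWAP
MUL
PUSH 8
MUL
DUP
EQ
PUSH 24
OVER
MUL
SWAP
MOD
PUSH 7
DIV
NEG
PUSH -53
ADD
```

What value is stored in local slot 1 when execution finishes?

PUSH -4  : -4
STORE 1  : (empty)
LOAD 1   : -4
DUP      : -4 -4
NEG      : -4 4
LOAD 1   : -4 4 -4
PUSH 3   : -4 4 -4 3
SUB      : -4 4 -7
OVER     : -4 4 -7 4
NEG      : -4 4 -7 -4
DIV      : -4 4 1
STORE 2  : -4 4
SWAP     : 4 -4
MUL      : -16
PUSH 8   : -16 8
MUL      : -128
DUP      : -128 -128
EQ       : 1
PUSH 24  : 1 24
OVER     : 1 24 1
MUL      : 1 24
SWAP     : 24 1
MOD      : 0
PUSH 7   : 0 7
DIV      : 0
NEG      : 0
PUSH -53 : 0 -53
ADD      : -53

-4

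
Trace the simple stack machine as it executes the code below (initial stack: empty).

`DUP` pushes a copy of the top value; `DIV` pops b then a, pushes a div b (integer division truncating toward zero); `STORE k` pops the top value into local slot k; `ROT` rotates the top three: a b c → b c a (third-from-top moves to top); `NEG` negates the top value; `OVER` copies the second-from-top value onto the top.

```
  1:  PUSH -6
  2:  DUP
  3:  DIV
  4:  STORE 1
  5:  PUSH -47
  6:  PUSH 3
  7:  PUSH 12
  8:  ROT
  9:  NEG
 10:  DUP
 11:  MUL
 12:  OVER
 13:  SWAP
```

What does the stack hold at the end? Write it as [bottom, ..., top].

[3, 12, 12, 2209]

PUSH -6  → [-6]
DUP      → [-6, -6]
DIV      → [1]
STORE 1  → []
PUSH -47 → [-47]
PUSH 3   → [-47, 3]
PUSH 12  → [-47, 3, 12]
ROT      → [3, 12, -47]
NEG      → [3, 12, 47]
DUP      → [3, 12, 47, 47]
MUL      → [3, 12, 2209]
OVER     → [3, 12, 2209, 12]
SWAP     → [3, 12, 12, 2209]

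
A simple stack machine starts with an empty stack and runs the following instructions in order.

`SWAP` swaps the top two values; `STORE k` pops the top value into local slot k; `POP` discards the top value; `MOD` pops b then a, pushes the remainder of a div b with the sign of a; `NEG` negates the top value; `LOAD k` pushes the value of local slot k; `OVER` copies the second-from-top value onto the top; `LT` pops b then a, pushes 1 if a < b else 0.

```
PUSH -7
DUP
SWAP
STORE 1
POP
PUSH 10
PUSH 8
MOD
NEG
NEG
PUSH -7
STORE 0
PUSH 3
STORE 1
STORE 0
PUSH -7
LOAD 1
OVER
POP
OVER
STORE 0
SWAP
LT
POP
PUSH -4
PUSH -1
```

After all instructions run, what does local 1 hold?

PUSH -7 → -7
DUP     → -7 -7
SWAP    → -7 -7
STORE 1 → -7
POP     → (empty)
PUSH 10 → 10
PUSH 8  → 10 8
MOD     → 2
NEG     → -2
NEG     → 2
PUSH -7 → 2 -7
STORE 0 → 2
PUSH 3  → 2 3
STORE 1 → 2
STORE 0 → (empty)
PUSH -7 → -7
LOAD 1  → -7 3
OVER    → -7 3 -7
POP     → -7 3
OVER    → -7 3 -7
STORE 0 → -7 3
SWAP    → 3 -7
LT      → 0
POP     → (empty)
PUSH -4 → -4
PUSH -1 → -4 -1

3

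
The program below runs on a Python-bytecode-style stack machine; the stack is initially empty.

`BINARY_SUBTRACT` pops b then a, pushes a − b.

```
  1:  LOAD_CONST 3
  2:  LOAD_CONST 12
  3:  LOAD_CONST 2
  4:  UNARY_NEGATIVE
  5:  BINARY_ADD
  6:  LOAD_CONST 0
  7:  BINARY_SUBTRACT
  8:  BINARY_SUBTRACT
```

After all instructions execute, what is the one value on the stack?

-7

LOAD_CONST 3    -> 3
LOAD_CONST 12   -> 3 12
LOAD_CONST 2    -> 3 12 2
UNARY_NEGATIVE  -> 3 12 -2
BINARY_ADD      -> 3 10
LOAD_CONST 0    -> 3 10 0
BINARY_SUBTRACT -> 3 10
BINARY_SUBTRACT -> -7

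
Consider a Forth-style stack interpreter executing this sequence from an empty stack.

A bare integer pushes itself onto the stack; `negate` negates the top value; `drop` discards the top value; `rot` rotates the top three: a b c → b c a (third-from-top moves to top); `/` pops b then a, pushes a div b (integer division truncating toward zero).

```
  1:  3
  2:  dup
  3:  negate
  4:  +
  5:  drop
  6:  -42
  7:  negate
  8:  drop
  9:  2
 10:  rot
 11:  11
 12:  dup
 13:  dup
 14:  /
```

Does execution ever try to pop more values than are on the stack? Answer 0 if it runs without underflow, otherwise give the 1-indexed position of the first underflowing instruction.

3      → [3]
dup    → [3, 3]
negate → [3, -3]
+      → [0]
drop   → []
-42    → [-42]
negate → [42]
drop   → []
2      → [2]
rot  — needs 3 operands, stack has 1 → underflow

10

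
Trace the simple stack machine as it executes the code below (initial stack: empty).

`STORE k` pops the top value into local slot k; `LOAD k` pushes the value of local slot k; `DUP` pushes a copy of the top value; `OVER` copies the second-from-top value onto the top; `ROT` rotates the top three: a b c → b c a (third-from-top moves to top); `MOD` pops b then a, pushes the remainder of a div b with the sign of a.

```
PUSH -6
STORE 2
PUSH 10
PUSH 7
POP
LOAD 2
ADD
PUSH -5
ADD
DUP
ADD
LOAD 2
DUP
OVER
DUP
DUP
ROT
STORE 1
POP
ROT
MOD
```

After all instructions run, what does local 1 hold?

PUSH -6 → [-6]
STORE 2 → []
PUSH 10 → [10]
PUSH 7  → [10, 7]
POP     → [10]
LOAD 2  → [10, -6]
ADD     → [4]
PUSH -5 → [4, -5]
ADD     → [-1]
DUP     → [-1, -1]
ADD     → [-2]
LOAD 2  → [-2, -6]
DUP     → [-2, -6, -6]
OVER    → [-2, -6, -6, -6]
DUP     → [-2, -6, -6, -6, -6]
DUP     → [-2, -6, -6, -6, -6, -6]
ROT     → [-2, -6, -6, -6, -6, -6]
STORE 1 → [-2, -6, -6, -6, -6]
POP     → [-2, -6, -6, -6]
ROT     → [-2, -6, -6, -6]
MOD     → [-2, -6, 0]

-6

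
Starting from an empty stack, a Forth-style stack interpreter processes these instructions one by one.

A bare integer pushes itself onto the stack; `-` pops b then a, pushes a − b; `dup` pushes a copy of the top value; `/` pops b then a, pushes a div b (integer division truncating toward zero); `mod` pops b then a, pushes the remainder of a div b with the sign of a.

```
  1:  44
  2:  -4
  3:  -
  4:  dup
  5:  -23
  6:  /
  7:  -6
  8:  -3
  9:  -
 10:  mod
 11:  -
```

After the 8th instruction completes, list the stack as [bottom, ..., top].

44  → [44]
-4  → [44, -4]
-   → [48]
dup → [48, 48]
-23 → [48, 48, -23]
/   → [48, -2]
-6  → [48, -2, -6]
-3  → [48, -2, -6, -3]

[48, -2, -6, -3]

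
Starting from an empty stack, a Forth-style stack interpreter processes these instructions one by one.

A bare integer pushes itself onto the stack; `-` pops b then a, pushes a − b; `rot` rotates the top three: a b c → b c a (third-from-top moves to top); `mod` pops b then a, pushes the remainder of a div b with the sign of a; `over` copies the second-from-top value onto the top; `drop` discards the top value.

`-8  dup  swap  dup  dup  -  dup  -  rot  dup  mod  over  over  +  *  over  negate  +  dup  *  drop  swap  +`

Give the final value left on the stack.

-8

-8     : [-8]
dup    : [-8, -8]
swap   : [-8, -8]
dup    : [-8, -8, -8]
dup    : [-8, -8, -8, -8]
-      : [-8, -8, 0]
dup    : [-8, -8, 0, 0]
-      : [-8, -8, 0]
rot    : [-8, 0, -8]
dup    : [-8, 0, -8, -8]
mod    : [-8, 0, 0]
over   : [-8, 0, 0, 0]
over   : [-8, 0, 0, 0, 0]
+      : [-8, 0, 0, 0]
*      : [-8, 0, 0]
over   : [-8, 0, 0, 0]
negate : [-8, 0, 0, 0]
+      : [-8, 0, 0]
dup    : [-8, 0, 0, 0]
*      : [-8, 0, 0]
drop   : [-8, 0]
swap   : [0, -8]
+      : [-8]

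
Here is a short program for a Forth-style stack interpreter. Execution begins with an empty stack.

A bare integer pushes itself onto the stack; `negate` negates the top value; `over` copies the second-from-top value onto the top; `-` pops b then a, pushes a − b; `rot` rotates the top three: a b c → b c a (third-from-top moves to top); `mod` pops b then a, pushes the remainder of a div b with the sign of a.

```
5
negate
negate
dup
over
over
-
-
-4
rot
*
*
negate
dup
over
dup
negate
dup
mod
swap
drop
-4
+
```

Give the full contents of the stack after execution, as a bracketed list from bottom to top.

5      → 5
negate → -5
negate → 5
dup    → 5 5
over   → 5 5 5
over   → 5 5 5 5
-      → 5 5 0
-      → 5 5
-4     → 5 5 -4
rot    → 5 -4 5
*      → 5 -20
*      → -100
negate → 100
dup    → 100 100
over   → 100 100 100
dup    → 100 100 100 100
negate → 100 100 100 -100
dup    → 100 100 100 -100 -100
mod    → 100 100 100 0
swap   → 100 100 0 100
drop   → 100 100 0
-4     → 100 100 0 -4
+      → 100 100 -4

[100, 100, -4]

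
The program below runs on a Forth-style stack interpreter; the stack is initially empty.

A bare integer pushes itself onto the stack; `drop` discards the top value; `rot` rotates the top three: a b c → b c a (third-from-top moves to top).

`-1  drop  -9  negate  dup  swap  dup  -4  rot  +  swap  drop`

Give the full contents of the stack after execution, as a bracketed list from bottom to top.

[9, 5]

-1     -> -1
drop   -> (empty)
-9     -> -9
negate -> 9
dup    -> 9 9
swap   -> 9 9
dup    -> 9 9 9
-4     -> 9 9 9 -4
rot    -> 9 9 -4 9
+      -> 9 9 5
swap   -> 9 5 9
drop   -> 9 5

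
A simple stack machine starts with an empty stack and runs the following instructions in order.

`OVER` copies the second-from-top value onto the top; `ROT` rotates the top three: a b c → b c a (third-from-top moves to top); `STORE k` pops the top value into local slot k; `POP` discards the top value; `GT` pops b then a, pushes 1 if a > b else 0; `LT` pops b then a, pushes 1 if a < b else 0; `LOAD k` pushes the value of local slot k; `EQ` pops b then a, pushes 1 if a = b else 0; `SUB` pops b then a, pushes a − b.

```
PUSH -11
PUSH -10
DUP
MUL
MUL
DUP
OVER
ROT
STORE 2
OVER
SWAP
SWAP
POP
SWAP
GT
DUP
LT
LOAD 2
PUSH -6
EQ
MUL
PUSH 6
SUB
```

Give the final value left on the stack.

PUSH -11 -> [-11]
PUSH -10 -> [-11, -10]
DUP      -> [-11, -10, -10]
MUL      -> [-11, 100]
MUL      -> [-1100]
DUP      -> [-1100, -1100]
OVER     -> [-1100, -1100, -1100]
ROT      -> [-1100, -1100, -1100]
STORE 2  -> [-1100, -1100]
OVER     -> [-1100, -1100, -1100]
SWAP     -> [-1100, -1100, -1100]
SWAP     -> [-1100, -1100, -1100]
POP      -> [-1100, -1100]
SWAP     -> [-1100, -1100]
GT       -> [0]
DUP      -> [0, 0]
LT       -> [0]
LOAD 2   -> [0, -1100]
PUSH -6  -> [0, -1100, -6]
EQ       -> [0, 0]
MUL      -> [0]
PUSH 6   -> [0, 6]
SUB      -> [-6]

-6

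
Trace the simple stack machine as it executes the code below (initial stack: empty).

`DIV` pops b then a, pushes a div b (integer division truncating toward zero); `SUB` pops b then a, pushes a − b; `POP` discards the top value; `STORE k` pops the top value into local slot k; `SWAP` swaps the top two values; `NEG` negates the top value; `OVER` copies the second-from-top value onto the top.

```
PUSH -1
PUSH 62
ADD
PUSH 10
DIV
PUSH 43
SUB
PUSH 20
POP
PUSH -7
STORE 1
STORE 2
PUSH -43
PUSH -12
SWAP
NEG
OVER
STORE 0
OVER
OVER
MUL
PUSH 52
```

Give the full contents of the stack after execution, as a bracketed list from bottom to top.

[-12, 43, -516, 52]

PUSH -1   -1
PUSH 62   -1 62
ADD       61
PUSH 10   61 10
DIV       6
PUSH 43   6 43
SUB       -37
PUSH 20   -37 20
POP       -37
PUSH -7   -37 -7
STORE 1   -37
STORE 2   (empty)
PUSH -43  -43
PUSH -12  -43 -12
SWAP      -12 -43
NEG       -12 43
OVER      -12 43 -12
STORE 0   -12 43
OVER      -12 43 -12
OVER      -12 43 -12 43
MUL       -12 43 -516
PUSH 52   -12 43 -516 52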